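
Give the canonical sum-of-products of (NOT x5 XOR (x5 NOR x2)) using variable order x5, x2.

Σm(1) = (NOT x5 AND x2)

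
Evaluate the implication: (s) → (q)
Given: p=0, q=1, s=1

Antecedent (s) = 1; consequent (q) = 1.
1 → 1 = 1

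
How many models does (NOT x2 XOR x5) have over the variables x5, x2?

Satisfying assignments: (0,0), (1,1)
Count: 2 out of 4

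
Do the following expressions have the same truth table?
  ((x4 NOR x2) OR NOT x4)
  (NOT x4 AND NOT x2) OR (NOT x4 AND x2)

Yes, they are equivalent — the two output columns agree on all 4 assignments:
x4 | x2 | Expression 1 | Expression 2
-------------------------------------
0 | 0 | 1 | 1
0 | 1 | 1 | 1
1 | 0 | 0 | 0
1 | 1 | 0 | 0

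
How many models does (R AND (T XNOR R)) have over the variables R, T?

Satisfying assignments: (1,1)
Count: 1 out of 4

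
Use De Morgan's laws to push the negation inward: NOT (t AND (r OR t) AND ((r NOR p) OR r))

NOT t OR NOT (r OR t) OR NOT ((r NOR p) OR r)
De Morgan's: NOT(AND of terms) = OR of negations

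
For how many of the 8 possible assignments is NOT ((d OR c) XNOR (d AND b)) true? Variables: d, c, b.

Satisfying assignments: (0,1,0), (0,1,1), (1,0,0), (1,1,0)
Count: 4 out of 8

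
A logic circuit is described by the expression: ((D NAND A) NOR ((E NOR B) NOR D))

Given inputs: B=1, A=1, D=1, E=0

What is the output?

Substituting: ((1 NAND 1) NOR ((0 NOR 1) NOR 1))
= 1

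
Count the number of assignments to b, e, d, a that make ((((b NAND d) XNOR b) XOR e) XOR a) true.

Satisfying assignments: (0,0,0,1), (0,0,1,1), (0,1,0,0), (0,1,1,0), (1,0,0,0), (1,0,1,1), (1,1,0,1), (1,1,1,0)
Count: 8 out of 16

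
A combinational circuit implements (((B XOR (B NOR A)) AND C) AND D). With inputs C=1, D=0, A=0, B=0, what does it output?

Substituting: (((0 XOR (0 NOR 0)) AND 1) AND 0)
= 0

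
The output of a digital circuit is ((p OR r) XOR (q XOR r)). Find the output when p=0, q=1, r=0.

Substituting: ((0 OR 0) XOR (1 XOR 0))
= 1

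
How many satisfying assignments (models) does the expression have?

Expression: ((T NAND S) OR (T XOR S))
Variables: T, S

Satisfying assignments: (0,0), (0,1), (1,0)
Count: 3 out of 4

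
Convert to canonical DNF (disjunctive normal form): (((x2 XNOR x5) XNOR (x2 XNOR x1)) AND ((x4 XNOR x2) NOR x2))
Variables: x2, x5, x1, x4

(NOT x2 AND NOT x5 AND NOT x1 AND x4) OR (NOT x2 AND x5 AND x1 AND x4)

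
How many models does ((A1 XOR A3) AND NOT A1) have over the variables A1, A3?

Satisfying assignments: (0,1)
Count: 1 out of 4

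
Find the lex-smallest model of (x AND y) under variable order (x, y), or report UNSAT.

x=1, y=1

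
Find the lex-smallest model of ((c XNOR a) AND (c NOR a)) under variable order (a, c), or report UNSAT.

a=0, c=0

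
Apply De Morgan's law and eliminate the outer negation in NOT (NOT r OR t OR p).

r AND NOT t AND NOT p
De Morgan's: NOT(OR of terms) = AND of negations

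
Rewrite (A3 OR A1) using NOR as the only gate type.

((A3 NOR A1) NOR (A3 NOR A1))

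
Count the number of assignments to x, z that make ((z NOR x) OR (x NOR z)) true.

Satisfying assignments: (0,0)
Count: 1 out of 4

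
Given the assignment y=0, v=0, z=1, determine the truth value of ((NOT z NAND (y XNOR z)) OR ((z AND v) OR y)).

Substituting: ((NOT 1 NAND (0 XNOR 1)) OR ((1 AND 0) OR 0))
= 1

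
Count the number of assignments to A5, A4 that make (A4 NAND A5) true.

Satisfying assignments: (0,0), (0,1), (1,0)
Count: 3 out of 4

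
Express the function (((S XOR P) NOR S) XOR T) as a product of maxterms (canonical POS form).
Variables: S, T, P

ΠM(1, 2, 4, 5) = (S OR T OR NOT P) AND (S OR NOT T OR P) AND (NOT S OR T OR P) AND (NOT S OR T OR NOT P)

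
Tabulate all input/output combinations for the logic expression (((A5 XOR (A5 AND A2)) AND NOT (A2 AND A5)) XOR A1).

A1 | A2 | A5 | Output
---------------------
0 | 0 | 0 | 0
0 | 0 | 1 | 1
0 | 1 | 0 | 0
0 | 1 | 1 | 0
1 | 0 | 0 | 1
1 | 0 | 1 | 0
1 | 1 | 0 | 1
1 | 1 | 1 | 1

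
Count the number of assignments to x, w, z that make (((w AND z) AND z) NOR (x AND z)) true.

Satisfying assignments: (0,0,0), (0,0,1), (0,1,0), (1,0,0), (1,1,0)
Count: 5 out of 8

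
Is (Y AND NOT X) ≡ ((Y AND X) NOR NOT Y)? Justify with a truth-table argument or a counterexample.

Yes, they are equivalent — the two output columns agree on all 4 assignments:
Y | X | Expression 1 | Expression 2
-----------------------------------
0 | 0 | 0 | 0
0 | 1 | 0 | 0
1 | 0 | 1 | 1
1 | 1 | 0 | 0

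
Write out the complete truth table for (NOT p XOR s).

s | p | Output
--------------
0 | 0 | 1
0 | 1 | 0
1 | 0 | 0
1 | 1 | 1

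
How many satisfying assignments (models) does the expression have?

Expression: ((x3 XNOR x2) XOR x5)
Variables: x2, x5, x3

Satisfying assignments: (0,0,0), (0,1,1), (1,0,1), (1,1,0)
Count: 4 out of 8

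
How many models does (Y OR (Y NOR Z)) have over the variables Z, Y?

Satisfying assignments: (0,0), (0,1), (1,1)
Count: 3 out of 4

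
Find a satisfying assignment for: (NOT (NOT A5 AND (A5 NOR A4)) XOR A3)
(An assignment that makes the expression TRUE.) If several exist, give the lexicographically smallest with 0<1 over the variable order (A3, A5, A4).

A3=0, A5=0, A4=1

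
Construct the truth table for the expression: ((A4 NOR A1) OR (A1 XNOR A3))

A4 | A3 | A1 | Output
---------------------
0 | 0 | 0 | 1
0 | 0 | 1 | 0
0 | 1 | 0 | 1
0 | 1 | 1 | 1
1 | 0 | 0 | 1
1 | 0 | 1 | 0
1 | 1 | 0 | 0
1 | 1 | 1 | 1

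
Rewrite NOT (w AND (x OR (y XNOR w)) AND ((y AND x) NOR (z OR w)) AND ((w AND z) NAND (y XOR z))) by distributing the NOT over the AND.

NOT w OR NOT (x OR (y XNOR w)) OR NOT ((y AND x) NOR (z OR w)) OR NOT ((w AND z) NAND (y XOR z))
De Morgan's: NOT(AND of terms) = OR of negations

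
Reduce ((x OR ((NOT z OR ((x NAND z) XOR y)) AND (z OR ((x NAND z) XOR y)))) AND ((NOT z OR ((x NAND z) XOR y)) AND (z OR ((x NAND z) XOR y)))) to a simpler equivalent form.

By absorption (E AND (E OR v) = E) then distribution ((E OR v) AND (E OR NOT v) = E):
= ((x NAND z) XOR y)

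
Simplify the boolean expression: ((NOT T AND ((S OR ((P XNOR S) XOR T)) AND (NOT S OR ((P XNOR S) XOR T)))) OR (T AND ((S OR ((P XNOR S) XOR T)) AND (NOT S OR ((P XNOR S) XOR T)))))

By distribution ((E AND v) OR (E AND NOT v) = E) then distribution ((E OR v) AND (E OR NOT v) = E):
= ((P XNOR S) XOR T)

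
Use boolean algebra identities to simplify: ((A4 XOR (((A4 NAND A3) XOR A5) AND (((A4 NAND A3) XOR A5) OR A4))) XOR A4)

By XOR self-cancellation ((E XOR v) XOR v = E) then absorption (E AND (E OR v) = E):
= ((A4 NAND A3) XOR A5)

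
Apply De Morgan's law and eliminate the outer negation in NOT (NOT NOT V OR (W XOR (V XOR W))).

NOT V AND NOT (W XOR (V XOR W))
De Morgan's: NOT(OR of terms) = AND of negations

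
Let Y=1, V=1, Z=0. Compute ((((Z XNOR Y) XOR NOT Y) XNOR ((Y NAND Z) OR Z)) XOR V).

Substituting: ((((0 XNOR 1) XOR NOT 1) XNOR ((1 NAND 0) OR 0)) XOR 1)
= 1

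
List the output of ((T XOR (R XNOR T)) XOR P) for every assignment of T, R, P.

T | R | P | Output
------------------
0 | 0 | 0 | 1
0 | 0 | 1 | 0
0 | 1 | 0 | 0
0 | 1 | 1 | 1
1 | 0 | 0 | 1
1 | 0 | 1 | 0
1 | 1 | 0 | 0
1 | 1 | 1 | 1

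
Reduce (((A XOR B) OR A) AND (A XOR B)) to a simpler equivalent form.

By absorption (E AND (E OR v) = E):
= (A XOR B)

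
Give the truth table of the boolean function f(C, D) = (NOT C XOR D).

C | D | Output
--------------
0 | 0 | 1
0 | 1 | 0
1 | 0 | 0
1 | 1 | 1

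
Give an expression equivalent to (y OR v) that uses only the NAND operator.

((y NAND y) NAND (v NAND v))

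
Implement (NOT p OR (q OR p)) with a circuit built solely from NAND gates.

(((p NAND p) NAND (p NAND p)) NAND (((q NAND q) NAND (p NAND p)) NAND ((q NAND q) NAND (p NAND p))))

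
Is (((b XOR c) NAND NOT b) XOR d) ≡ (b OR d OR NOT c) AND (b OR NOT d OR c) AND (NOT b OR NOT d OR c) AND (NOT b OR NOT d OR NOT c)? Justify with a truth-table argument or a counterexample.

Yes, they are equivalent — the two output columns agree on all 8 assignments:
b | d | c | Expression 1 | Expression 2
---------------------------------------
0 | 0 | 0 | 1 | 1
0 | 0 | 1 | 0 | 0
0 | 1 | 0 | 0 | 0
0 | 1 | 1 | 1 | 1
1 | 0 | 0 | 1 | 1
1 | 0 | 1 | 1 | 1
1 | 1 | 0 | 0 | 0
1 | 1 | 1 | 0 | 0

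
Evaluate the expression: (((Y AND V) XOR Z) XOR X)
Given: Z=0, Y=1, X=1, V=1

Substituting: (((1 AND 1) XOR 0) XOR 1)
= 0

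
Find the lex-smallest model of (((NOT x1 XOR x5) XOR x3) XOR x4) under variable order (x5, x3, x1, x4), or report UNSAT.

x5=0, x3=0, x1=0, x4=0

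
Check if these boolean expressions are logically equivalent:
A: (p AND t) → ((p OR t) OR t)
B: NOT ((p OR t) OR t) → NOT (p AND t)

Yes, Contrapositive is always equivalent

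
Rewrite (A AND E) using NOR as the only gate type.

((A NOR A) NOR (E NOR E))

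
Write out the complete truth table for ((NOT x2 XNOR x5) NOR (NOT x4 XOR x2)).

x5 | x4 | x2 | Output
---------------------
0 | 0 | 0 | 0
0 | 0 | 1 | 0
0 | 1 | 0 | 1
0 | 1 | 1 | 0
1 | 0 | 0 | 0
1 | 0 | 1 | 1
1 | 1 | 0 | 0
1 | 1 | 1 | 0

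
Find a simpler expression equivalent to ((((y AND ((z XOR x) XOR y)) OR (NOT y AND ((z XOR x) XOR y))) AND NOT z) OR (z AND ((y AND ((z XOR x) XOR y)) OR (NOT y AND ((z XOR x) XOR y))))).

By distribution ((E AND v) OR (E AND NOT v) = E) then distribution ((E AND v) OR (E AND NOT v) = E):
= ((z XOR x) XOR y)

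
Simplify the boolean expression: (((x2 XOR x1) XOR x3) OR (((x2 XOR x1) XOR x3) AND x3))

By absorption (E OR (E AND v) = E):
= ((x2 XOR x1) XOR x3)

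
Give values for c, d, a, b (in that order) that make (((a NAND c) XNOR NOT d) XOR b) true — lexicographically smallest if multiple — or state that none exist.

c=0, d=0, a=0, b=0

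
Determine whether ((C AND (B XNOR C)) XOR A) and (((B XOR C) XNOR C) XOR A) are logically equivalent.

No. Counterexample: with B=0, C=0, A=0, Expression 1 = 0 but Expression 2 = 1.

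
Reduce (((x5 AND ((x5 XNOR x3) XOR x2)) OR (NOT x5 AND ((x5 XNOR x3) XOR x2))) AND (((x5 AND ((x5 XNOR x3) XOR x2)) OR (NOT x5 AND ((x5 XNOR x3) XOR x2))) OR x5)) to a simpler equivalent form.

By absorption (E AND (E OR v) = E) then distribution ((E AND v) OR (E AND NOT v) = E):
= ((x5 XNOR x3) XOR x2)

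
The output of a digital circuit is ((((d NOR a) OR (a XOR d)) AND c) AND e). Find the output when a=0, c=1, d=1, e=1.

Substituting: ((((1 NOR 0) OR (0 XOR 1)) AND 1) AND 1)
= 1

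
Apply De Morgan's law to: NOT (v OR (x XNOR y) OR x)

NOT v AND NOT (x XNOR y) AND NOT x
De Morgan's: NOT(OR of terms) = AND of negations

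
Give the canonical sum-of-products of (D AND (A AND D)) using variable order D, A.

Σm(3) = (D AND A)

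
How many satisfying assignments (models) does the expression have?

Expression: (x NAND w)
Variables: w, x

Satisfying assignments: (0,0), (0,1), (1,0)
Count: 3 out of 4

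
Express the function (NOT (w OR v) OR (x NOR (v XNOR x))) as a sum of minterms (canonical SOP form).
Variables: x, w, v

Σm(0, 1, 3, 4) = (NOT x AND NOT w AND NOT v) OR (NOT x AND NOT w AND v) OR (NOT x AND w AND v) OR (x AND NOT w AND NOT v)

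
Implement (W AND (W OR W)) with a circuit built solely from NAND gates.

((W NAND ((W NAND W) NAND (W NAND W))) NAND (W NAND ((W NAND W) NAND (W NAND W))))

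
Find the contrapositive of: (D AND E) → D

Contrapositive: NOT D → NOT (D AND E)
Note: A statement and its contrapositive are logically equivalent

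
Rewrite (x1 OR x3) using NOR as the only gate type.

((x1 NOR x3) NOR (x1 NOR x3))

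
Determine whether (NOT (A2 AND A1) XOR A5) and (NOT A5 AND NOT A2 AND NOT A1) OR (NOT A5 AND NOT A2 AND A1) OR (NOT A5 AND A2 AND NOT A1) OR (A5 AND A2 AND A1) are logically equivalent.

Yes, they are equivalent — the two output columns agree on all 8 assignments:
A5 | A2 | A1 | Expression 1 | Expression 2
------------------------------------------
0 | 0 | 0 | 1 | 1
0 | 0 | 1 | 1 | 1
0 | 1 | 0 | 1 | 1
0 | 1 | 1 | 0 | 0
1 | 0 | 0 | 0 | 0
1 | 0 | 1 | 0 | 0
1 | 1 | 0 | 0 | 0
1 | 1 | 1 | 1 | 1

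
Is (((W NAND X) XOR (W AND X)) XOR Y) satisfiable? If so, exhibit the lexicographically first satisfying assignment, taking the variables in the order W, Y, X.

W=0, Y=0, X=0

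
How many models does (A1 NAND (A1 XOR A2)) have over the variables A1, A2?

Satisfying assignments: (0,0), (0,1), (1,1)
Count: 3 out of 4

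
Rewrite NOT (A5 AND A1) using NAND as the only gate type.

(((A5 NAND A1) NAND (A5 NAND A1)) NAND ((A5 NAND A1) NAND (A5 NAND A1)))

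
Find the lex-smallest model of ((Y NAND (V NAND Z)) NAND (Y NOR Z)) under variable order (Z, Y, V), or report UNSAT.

Z=0, Y=1, V=0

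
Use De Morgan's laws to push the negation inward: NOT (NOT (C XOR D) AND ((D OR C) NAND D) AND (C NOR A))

(C XOR D) OR NOT ((D OR C) NAND D) OR NOT (C NOR A)
De Morgan's: NOT(AND of terms) = OR of negations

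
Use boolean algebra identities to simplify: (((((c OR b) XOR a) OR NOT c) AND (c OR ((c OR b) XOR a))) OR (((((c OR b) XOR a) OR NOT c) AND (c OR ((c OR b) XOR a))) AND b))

By absorption (E OR (E AND v) = E) then distribution ((E OR v) AND (E OR NOT v) = E):
= ((c OR b) XOR a)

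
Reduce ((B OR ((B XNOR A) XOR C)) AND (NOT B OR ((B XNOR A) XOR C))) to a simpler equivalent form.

By distribution ((E OR v) AND (E OR NOT v) = E):
= ((B XNOR A) XOR C)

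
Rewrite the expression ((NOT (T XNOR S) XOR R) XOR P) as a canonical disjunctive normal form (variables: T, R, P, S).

(NOT T AND NOT R AND NOT P AND S) OR (NOT T AND NOT R AND P AND NOT S) OR (NOT T AND R AND NOT P AND NOT S) OR (NOT T AND R AND P AND S) OR (T AND NOT R AND NOT P AND NOT S) OR (T AND NOT R AND P AND S) OR (T AND R AND NOT P AND S) OR (T AND R AND P AND NOT S)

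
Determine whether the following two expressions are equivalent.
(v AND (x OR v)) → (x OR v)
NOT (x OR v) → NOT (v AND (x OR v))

Yes, Contrapositive is always equivalent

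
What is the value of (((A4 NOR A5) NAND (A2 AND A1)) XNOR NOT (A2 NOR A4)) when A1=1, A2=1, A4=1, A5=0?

Substituting: (((1 NOR 0) NAND (1 AND 1)) XNOR NOT (1 NOR 1))
= 1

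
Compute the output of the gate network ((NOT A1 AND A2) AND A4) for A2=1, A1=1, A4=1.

Substituting: ((NOT 1 AND 1) AND 1)
= 0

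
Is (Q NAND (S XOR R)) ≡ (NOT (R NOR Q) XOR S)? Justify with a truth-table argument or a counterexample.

No. Counterexample: with R=0, S=0, Q=0, Expression 1 = 1 but Expression 2 = 0.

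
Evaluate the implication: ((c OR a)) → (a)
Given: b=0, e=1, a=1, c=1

Antecedent ((c OR a)) = 1; consequent (a) = 1.
1 → 1 = 1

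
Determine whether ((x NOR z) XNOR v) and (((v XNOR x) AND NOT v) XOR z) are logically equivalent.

No. Counterexample: with x=0, v=0, z=0, Expression 1 = 0 but Expression 2 = 1.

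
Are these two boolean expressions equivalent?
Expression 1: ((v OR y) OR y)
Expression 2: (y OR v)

Yes, they are equivalent — the two output columns agree on all 4 assignments:
y | v | Expression 1 | Expression 2
-----------------------------------
0 | 0 | 0 | 0
0 | 1 | 1 | 1
1 | 0 | 1 | 1
1 | 1 | 1 | 1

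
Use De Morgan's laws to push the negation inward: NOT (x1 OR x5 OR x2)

NOT x1 AND NOT x5 AND NOT x2
De Morgan's: NOT(OR of terms) = AND of negations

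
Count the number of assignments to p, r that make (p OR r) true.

Satisfying assignments: (0,1), (1,0), (1,1)
Count: 3 out of 4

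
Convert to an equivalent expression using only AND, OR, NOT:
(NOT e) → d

e OR d
(Implication elimination: A → B = NOT A OR B)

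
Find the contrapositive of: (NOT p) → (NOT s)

Contrapositive: s → p
Note: A statement and its contrapositive are logically equivalent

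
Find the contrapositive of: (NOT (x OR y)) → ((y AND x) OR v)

Contrapositive: NOT ((y AND x) OR v) → (x OR y)
Note: A statement and its contrapositive are logically equivalent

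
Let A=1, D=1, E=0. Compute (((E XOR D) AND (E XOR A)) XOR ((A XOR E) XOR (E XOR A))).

Substituting: (((0 XOR 1) AND (0 XOR 1)) XOR ((1 XOR 0) XOR (0 XOR 1)))
= 1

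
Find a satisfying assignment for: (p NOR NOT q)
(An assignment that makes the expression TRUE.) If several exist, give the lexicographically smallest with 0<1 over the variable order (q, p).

q=1, p=0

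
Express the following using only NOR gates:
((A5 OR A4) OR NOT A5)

((((A5 NOR A4) NOR (A5 NOR A4)) NOR (A5 NOR A5)) NOR (((A5 NOR A4) NOR (A5 NOR A4)) NOR (A5 NOR A5)))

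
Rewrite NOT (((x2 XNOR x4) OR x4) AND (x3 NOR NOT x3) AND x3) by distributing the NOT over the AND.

NOT ((x2 XNOR x4) OR x4) OR NOT (x3 NOR NOT x3) OR NOT x3
De Morgan's: NOT(AND of terms) = OR of negations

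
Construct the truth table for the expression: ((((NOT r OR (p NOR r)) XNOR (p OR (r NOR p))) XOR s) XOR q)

p | s | q | r | Output
----------------------
0 | 0 | 0 | 0 | 1
0 | 0 | 0 | 1 | 1
0 | 0 | 1 | 0 | 0
0 | 0 | 1 | 1 | 0
0 | 1 | 0 | 0 | 0
0 | 1 | 0 | 1 | 0
0 | 1 | 1 | 0 | 1
0 | 1 | 1 | 1 | 1
1 | 0 | 0 | 0 | 1
1 | 0 | 0 | 1 | 0
1 | 0 | 1 | 0 | 0
1 | 0 | 1 | 1 | 1
1 | 1 | 0 | 0 | 0
1 | 1 | 0 | 1 | 1
1 | 1 | 1 | 0 | 1
1 | 1 | 1 | 1 | 0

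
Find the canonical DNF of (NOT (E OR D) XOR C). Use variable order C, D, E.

(NOT C AND NOT D AND NOT E) OR (C AND NOT D AND E) OR (C AND D AND NOT E) OR (C AND D AND E)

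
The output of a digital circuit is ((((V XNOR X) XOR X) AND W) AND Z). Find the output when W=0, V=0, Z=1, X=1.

Substituting: ((((0 XNOR 1) XOR 1) AND 0) AND 1)
= 0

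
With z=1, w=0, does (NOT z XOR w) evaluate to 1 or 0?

Substituting: (NOT 1 XOR 0)
= 0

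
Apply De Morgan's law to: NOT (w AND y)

NOT w OR NOT y
De Morgan's: NOT(AND of terms) = OR of negations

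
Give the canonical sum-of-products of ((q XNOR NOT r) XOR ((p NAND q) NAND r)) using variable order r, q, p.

Σm(0, 1, 4, 5, 7) = (NOT r AND NOT q AND NOT p) OR (NOT r AND NOT q AND p) OR (r AND NOT q AND NOT p) OR (r AND NOT q AND p) OR (r AND q AND p)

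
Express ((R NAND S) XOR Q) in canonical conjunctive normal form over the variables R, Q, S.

(R OR NOT Q OR S) AND (R OR NOT Q OR NOT S) AND (NOT R OR Q OR NOT S) AND (NOT R OR NOT Q OR S)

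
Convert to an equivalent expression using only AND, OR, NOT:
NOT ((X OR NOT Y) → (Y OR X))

(X OR NOT Y) AND NOT (Y OR X)
(Negated implication: NOT(A → B) = A AND NOT B)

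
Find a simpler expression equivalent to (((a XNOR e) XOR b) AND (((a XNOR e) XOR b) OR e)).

By absorption (E AND (E OR v) = E):
= ((a XNOR e) XOR b)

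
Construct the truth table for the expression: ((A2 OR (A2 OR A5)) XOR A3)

A5 | A2 | A3 | Output
---------------------
0 | 0 | 0 | 0
0 | 0 | 1 | 1
0 | 1 | 0 | 1
0 | 1 | 1 | 0
1 | 0 | 0 | 1
1 | 0 | 1 | 0
1 | 1 | 0 | 1
1 | 1 | 1 | 0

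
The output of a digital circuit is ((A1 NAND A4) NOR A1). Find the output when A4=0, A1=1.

Substituting: ((1 NAND 0) NOR 1)
= 0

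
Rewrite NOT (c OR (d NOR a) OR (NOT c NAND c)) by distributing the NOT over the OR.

NOT c AND NOT (d NOR a) AND NOT (NOT c NAND c)
De Morgan's: NOT(OR of terms) = AND of negations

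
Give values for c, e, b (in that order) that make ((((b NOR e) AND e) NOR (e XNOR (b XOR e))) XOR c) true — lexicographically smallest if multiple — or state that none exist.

c=0, e=0, b=1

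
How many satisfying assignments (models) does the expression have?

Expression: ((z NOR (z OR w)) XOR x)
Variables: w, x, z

Satisfying assignments: (0,0,0), (0,1,1), (1,1,0), (1,1,1)
Count: 4 out of 8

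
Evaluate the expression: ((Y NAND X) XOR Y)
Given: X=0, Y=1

Substituting: ((1 NAND 0) XOR 1)
= 0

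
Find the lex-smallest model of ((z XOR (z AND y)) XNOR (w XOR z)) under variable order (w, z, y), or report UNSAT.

w=0, z=0, y=0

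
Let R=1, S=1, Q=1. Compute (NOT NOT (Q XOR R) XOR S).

Substituting: (NOT NOT (1 XOR 1) XOR 1)
= 1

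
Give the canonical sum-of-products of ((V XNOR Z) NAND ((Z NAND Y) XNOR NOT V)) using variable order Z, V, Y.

Σm(2, 3, 4, 5, 6) = (NOT Z AND V AND NOT Y) OR (NOT Z AND V AND Y) OR (Z AND NOT V AND NOT Y) OR (Z AND NOT V AND Y) OR (Z AND V AND NOT Y)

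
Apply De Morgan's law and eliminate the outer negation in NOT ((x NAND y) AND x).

NOT (x NAND y) OR NOT x
De Morgan's: NOT(AND of terms) = OR of negations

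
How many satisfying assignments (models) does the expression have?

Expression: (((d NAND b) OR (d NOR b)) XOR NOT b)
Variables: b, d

Satisfying assignments: (1,0)
Count: 1 out of 4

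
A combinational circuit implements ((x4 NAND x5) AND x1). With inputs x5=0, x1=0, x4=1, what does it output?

Substituting: ((1 NAND 0) AND 0)
= 0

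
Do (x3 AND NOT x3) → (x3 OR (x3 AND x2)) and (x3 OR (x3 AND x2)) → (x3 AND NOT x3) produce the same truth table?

No, Converse is not equivalent to original (counterexample: x3=1, x2=0)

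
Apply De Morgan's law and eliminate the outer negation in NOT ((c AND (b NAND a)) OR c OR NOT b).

NOT (c AND (b NAND a)) AND NOT c AND b
De Morgan's: NOT(OR of terms) = AND of negations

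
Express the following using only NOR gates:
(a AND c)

((a NOR a) NOR (c NOR c))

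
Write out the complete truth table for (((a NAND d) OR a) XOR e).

e | a | d | Output
------------------
0 | 0 | 0 | 1
0 | 0 | 1 | 1
0 | 1 | 0 | 1
0 | 1 | 1 | 1
1 | 0 | 0 | 0
1 | 0 | 1 | 0
1 | 1 | 0 | 0
1 | 1 | 1 | 0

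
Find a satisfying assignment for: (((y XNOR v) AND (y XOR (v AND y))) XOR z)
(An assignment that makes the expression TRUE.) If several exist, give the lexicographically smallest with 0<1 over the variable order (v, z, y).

v=0, z=1, y=0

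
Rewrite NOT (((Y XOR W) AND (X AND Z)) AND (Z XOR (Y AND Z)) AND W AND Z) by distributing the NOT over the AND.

NOT ((Y XOR W) AND (X AND Z)) OR NOT (Z XOR (Y AND Z)) OR NOT W OR NOT Z
De Morgan's: NOT(AND of terms) = OR of negations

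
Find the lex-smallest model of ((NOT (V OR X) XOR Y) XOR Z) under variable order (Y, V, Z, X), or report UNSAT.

Y=0, V=0, Z=0, X=0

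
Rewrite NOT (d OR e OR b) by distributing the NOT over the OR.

NOT d AND NOT e AND NOT b
De Morgan's: NOT(OR of terms) = AND of negations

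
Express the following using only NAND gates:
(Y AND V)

((Y NAND V) NAND (Y NAND V))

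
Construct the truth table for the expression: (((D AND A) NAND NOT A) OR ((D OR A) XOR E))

E | A | D | Output
------------------
0 | 0 | 0 | 1
0 | 0 | 1 | 1
0 | 1 | 0 | 1
0 | 1 | 1 | 1
1 | 0 | 0 | 1
1 | 0 | 1 | 1
1 | 1 | 0 | 1
1 | 1 | 1 | 1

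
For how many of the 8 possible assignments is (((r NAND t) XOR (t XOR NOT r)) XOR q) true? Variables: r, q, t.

Satisfying assignments: (0,0,1), (0,1,0), (1,0,0), (1,0,1)
Count: 4 out of 8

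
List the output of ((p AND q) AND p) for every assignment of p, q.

p | q | Output
--------------
0 | 0 | 0
0 | 1 | 0
1 | 0 | 0
1 | 1 | 1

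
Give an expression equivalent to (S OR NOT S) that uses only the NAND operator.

((S NAND S) NAND ((S NAND S) NAND (S NAND S)))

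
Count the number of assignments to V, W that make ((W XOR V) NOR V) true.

Satisfying assignments: (0,0)
Count: 1 out of 4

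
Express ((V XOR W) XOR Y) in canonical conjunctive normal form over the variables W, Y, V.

(W OR Y OR V) AND (W OR NOT Y OR NOT V) AND (NOT W OR Y OR NOT V) AND (NOT W OR NOT Y OR V)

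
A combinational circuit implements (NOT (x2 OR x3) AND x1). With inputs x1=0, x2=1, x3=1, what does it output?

Substituting: (NOT (1 OR 1) AND 0)
= 0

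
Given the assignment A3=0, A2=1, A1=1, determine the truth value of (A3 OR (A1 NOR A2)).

Substituting: (0 OR (1 NOR 1))
= 0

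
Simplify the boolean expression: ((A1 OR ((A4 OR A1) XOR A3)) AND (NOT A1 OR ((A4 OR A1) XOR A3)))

By distribution ((E OR v) AND (E OR NOT v) = E):
= ((A4 OR A1) XOR A3)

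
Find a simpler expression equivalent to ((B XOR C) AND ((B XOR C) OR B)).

By absorption (E AND (E OR v) = E):
= (B XOR C)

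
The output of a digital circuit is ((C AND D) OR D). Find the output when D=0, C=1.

Substituting: ((1 AND 0) OR 0)
= 0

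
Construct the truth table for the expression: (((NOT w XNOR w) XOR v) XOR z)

v | w | z | Output
------------------
0 | 0 | 0 | 0
0 | 0 | 1 | 1
0 | 1 | 0 | 0
0 | 1 | 1 | 1
1 | 0 | 0 | 1
1 | 0 | 1 | 0
1 | 1 | 0 | 1
1 | 1 | 1 | 0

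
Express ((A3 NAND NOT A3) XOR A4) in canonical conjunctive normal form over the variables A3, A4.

(A3 OR NOT A4) AND (NOT A3 OR NOT A4)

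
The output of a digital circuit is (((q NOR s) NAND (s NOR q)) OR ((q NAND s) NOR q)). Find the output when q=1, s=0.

Substituting: (((1 NOR 0) NAND (0 NOR 1)) OR ((1 NAND 0) NOR 1))
= 1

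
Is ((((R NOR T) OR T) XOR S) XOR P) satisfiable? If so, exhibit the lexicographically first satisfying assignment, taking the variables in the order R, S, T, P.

R=0, S=0, T=0, P=0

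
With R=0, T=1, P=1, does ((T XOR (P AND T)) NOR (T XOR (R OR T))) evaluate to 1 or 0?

Substituting: ((1 XOR (1 AND 1)) NOR (1 XOR (0 OR 1)))
= 1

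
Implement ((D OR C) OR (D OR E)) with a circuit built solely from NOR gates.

((((D NOR C) NOR (D NOR C)) NOR ((D NOR E) NOR (D NOR E))) NOR (((D NOR C) NOR (D NOR C)) NOR ((D NOR E) NOR (D NOR E))))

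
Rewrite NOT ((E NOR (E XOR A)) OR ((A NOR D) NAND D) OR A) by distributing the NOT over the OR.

NOT (E NOR (E XOR A)) AND NOT ((A NOR D) NAND D) AND NOT A
De Morgan's: NOT(OR of terms) = AND of negations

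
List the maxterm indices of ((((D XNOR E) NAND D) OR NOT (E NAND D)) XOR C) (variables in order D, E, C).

ΠM(1, 3, 5, 7) = (D OR E OR NOT C) AND (D OR NOT E OR NOT C) AND (NOT D OR E OR NOT C) AND (NOT D OR NOT E OR NOT C)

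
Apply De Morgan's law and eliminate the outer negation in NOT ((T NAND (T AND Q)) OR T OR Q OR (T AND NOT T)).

NOT (T NAND (T AND Q)) AND NOT T AND NOT Q AND NOT (T AND NOT T)
De Morgan's: NOT(OR of terms) = AND of negations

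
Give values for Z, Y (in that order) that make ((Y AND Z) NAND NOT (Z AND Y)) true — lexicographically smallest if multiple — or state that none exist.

Z=0, Y=0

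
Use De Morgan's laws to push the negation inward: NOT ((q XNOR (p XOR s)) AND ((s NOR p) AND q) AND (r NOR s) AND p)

NOT (q XNOR (p XOR s)) OR NOT ((s NOR p) AND q) OR NOT (r NOR s) OR NOT p
De Morgan's: NOT(AND of terms) = OR of negations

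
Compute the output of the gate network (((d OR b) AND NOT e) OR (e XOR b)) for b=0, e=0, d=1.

Substituting: (((1 OR 0) AND NOT 0) OR (0 XOR 0))
= 1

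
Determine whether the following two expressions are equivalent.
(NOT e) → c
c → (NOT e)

No, Converse is not equivalent to original (counterexample: e=0, c=0)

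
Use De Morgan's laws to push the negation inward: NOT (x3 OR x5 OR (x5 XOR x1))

NOT x3 AND NOT x5 AND NOT (x5 XOR x1)
De Morgan's: NOT(OR of terms) = AND of negations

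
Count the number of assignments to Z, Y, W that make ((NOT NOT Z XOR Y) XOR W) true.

Satisfying assignments: (0,0,1), (0,1,0), (1,0,0), (1,1,1)
Count: 4 out of 8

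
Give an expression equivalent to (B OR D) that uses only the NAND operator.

((B NAND B) NAND (D NAND D))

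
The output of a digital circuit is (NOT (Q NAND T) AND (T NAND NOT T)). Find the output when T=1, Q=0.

Substituting: (NOT (0 NAND 1) AND (1 NAND NOT 1))
= 0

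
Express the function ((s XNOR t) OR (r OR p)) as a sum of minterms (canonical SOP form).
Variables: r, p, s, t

Σm(0, 3, 4, 5, 6, 7, 8, 9, 10, 11, 12, 13, 14, 15) = (NOT r AND NOT p AND NOT s AND NOT t) OR (NOT r AND NOT p AND s AND t) OR (NOT r AND p AND NOT s AND NOT t) OR (NOT r AND p AND NOT s AND t) OR (NOT r AND p AND s AND NOT t) OR (NOT r AND p AND s AND t) OR (r AND NOT p AND NOT s AND NOT t) OR (r AND NOT p AND NOT s AND t) OR (r AND NOT p AND s AND NOT t) OR (r AND NOT p AND s AND t) OR (r AND p AND NOT s AND NOT t) OR (r AND p AND NOT s AND t) OR (r AND p AND s AND NOT t) OR (r AND p AND s AND t)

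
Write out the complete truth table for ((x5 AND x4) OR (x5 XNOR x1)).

x4 | x5 | x1 | Output
---------------------
0 | 0 | 0 | 1
0 | 0 | 1 | 0
0 | 1 | 0 | 0
0 | 1 | 1 | 1
1 | 0 | 0 | 1
1 | 0 | 1 | 0
1 | 1 | 0 | 1
1 | 1 | 1 | 1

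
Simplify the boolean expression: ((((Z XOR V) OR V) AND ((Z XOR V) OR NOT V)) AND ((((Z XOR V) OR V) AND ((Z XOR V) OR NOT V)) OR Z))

By absorption (E AND (E OR v) = E) then distribution ((E OR v) AND (E OR NOT v) = E):
= (Z XOR V)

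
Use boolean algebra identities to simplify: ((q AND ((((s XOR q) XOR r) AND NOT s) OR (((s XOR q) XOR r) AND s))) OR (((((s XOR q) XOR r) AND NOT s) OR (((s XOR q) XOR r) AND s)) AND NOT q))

By distribution ((E AND v) OR (E AND NOT v) = E) then distribution ((E AND v) OR (E AND NOT v) = E):
= ((s XOR q) XOR r)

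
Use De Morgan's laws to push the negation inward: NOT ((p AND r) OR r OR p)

NOT (p AND r) AND NOT r AND NOT p
De Morgan's: NOT(OR of terms) = AND of negations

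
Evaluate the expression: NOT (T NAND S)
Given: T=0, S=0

Substituting: NOT (0 NAND 0)
= 0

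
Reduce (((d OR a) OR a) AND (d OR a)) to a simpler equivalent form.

By absorption (E AND (E OR v) = E):
= (d OR a)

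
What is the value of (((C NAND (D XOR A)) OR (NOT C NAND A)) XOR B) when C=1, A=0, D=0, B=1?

Substituting: (((1 NAND (0 XOR 0)) OR (NOT 1 NAND 0)) XOR 1)
= 0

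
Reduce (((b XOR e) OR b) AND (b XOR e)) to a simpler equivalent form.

By absorption (E AND (E OR v) = E):
= (b XOR e)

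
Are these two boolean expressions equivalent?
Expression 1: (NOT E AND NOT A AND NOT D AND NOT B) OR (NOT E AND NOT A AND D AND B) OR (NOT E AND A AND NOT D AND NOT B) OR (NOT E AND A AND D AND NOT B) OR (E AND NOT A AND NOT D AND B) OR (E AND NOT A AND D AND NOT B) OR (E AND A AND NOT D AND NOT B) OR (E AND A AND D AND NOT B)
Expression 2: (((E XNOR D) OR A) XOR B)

Yes, they are equivalent — the two output columns agree on all 16 assignments:
E | A | D | B | Expression 1 | Expression 2
-------------------------------------------
0 | 0 | 0 | 0 | 1 | 1
0 | 0 | 0 | 1 | 0 | 0
0 | 0 | 1 | 0 | 0 | 0
0 | 0 | 1 | 1 | 1 | 1
0 | 1 | 0 | 0 | 1 | 1
0 | 1 | 0 | 1 | 0 | 0
0 | 1 | 1 | 0 | 1 | 1
0 | 1 | 1 | 1 | 0 | 0
1 | 0 | 0 | 0 | 0 | 0
1 | 0 | 0 | 1 | 1 | 1
1 | 0 | 1 | 0 | 1 | 1
1 | 0 | 1 | 1 | 0 | 0
1 | 1 | 0 | 0 | 1 | 1
1 | 1 | 0 | 1 | 0 | 0
1 | 1 | 1 | 0 | 1 | 1
1 | 1 | 1 | 1 | 0 | 0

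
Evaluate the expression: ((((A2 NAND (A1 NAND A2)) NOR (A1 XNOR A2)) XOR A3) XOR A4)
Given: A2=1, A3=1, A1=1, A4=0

Substituting: ((((1 NAND (1 NAND 1)) NOR (1 XNOR 1)) XOR 1) XOR 0)
= 1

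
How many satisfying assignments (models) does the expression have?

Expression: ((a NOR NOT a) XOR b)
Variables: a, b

Satisfying assignments: (0,1), (1,1)
Count: 2 out of 4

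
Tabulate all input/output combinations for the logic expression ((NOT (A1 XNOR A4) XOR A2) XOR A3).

A2 | A4 | A1 | A3 | Output
--------------------------
0 | 0 | 0 | 0 | 0
0 | 0 | 0 | 1 | 1
0 | 0 | 1 | 0 | 1
0 | 0 | 1 | 1 | 0
0 | 1 | 0 | 0 | 1
0 | 1 | 0 | 1 | 0
0 | 1 | 1 | 0 | 0
0 | 1 | 1 | 1 | 1
1 | 0 | 0 | 0 | 1
1 | 0 | 0 | 1 | 0
1 | 0 | 1 | 0 | 0
1 | 0 | 1 | 1 | 1
1 | 1 | 0 | 0 | 0
1 | 1 | 0 | 1 | 1
1 | 1 | 1 | 0 | 1
1 | 1 | 1 | 1 | 0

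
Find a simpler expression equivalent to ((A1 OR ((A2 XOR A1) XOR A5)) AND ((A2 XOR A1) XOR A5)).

By absorption (E AND (E OR v) = E):
= ((A2 XOR A1) XOR A5)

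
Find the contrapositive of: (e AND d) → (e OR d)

Contrapositive: NOT (e OR d) → NOT (e AND d)
Note: A statement and its contrapositive are logically equivalent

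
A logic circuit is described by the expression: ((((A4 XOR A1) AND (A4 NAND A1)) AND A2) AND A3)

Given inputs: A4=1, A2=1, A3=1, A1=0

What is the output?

Substituting: ((((1 XOR 0) AND (1 NAND 0)) AND 1) AND 1)
= 1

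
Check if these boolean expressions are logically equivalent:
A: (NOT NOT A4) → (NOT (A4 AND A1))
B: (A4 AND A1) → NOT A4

Yes, Contrapositive is always equivalent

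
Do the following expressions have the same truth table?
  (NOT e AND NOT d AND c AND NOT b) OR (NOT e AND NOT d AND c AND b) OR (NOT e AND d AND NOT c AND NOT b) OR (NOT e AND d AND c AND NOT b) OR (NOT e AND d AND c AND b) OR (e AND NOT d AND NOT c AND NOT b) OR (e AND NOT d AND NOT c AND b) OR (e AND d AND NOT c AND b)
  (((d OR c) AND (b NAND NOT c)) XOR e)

Yes, they are equivalent — the two output columns agree on all 16 assignments:
e | d | c | b | Expression 1 | Expression 2
-------------------------------------------
0 | 0 | 0 | 0 | 0 | 0
0 | 0 | 0 | 1 | 0 | 0
0 | 0 | 1 | 0 | 1 | 1
0 | 0 | 1 | 1 | 1 | 1
0 | 1 | 0 | 0 | 1 | 1
0 | 1 | 0 | 1 | 0 | 0
0 | 1 | 1 | 0 | 1 | 1
0 | 1 | 1 | 1 | 1 | 1
1 | 0 | 0 | 0 | 1 | 1
1 | 0 | 0 | 1 | 1 | 1
1 | 0 | 1 | 0 | 0 | 0
1 | 0 | 1 | 1 | 0 | 0
1 | 1 | 0 | 0 | 0 | 0
1 | 1 | 0 | 1 | 1 | 1
1 | 1 | 1 | 0 | 0 | 0
1 | 1 | 1 | 1 | 0 | 0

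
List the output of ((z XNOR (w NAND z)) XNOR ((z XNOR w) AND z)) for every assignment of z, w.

z | w | Output
--------------
0 | 0 | 1
0 | 1 | 1
1 | 0 | 0
1 | 1 | 0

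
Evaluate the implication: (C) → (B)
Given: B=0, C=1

Antecedent (C) = 1; consequent (B) = 0.
1 → 0 = 0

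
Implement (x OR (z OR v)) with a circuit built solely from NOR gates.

((x NOR ((z NOR v) NOR (z NOR v))) NOR (x NOR ((z NOR v) NOR (z NOR v))))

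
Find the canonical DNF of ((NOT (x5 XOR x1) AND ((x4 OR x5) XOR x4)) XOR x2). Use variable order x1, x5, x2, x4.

(NOT x1 AND NOT x5 AND x2 AND NOT x4) OR (NOT x1 AND NOT x5 AND x2 AND x4) OR (NOT x1 AND x5 AND x2 AND NOT x4) OR (NOT x1 AND x5 AND x2 AND x4) OR (x1 AND NOT x5 AND x2 AND NOT x4) OR (x1 AND NOT x5 AND x2 AND x4) OR (x1 AND x5 AND NOT x2 AND NOT x4) OR (x1 AND x5 AND x2 AND x4)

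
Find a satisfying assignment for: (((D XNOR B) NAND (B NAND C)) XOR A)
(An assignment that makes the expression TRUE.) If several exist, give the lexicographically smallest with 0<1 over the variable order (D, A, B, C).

D=0, A=0, B=1, C=0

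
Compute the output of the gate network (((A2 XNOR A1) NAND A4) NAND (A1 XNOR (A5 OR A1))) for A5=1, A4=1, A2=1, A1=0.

Substituting: (((1 XNOR 0) NAND 1) NAND (0 XNOR (1 OR 0)))
= 1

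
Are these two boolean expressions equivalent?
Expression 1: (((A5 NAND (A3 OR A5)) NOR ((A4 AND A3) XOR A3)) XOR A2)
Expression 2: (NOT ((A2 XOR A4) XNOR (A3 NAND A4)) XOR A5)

No. Counterexample: with A4=0, A5=0, A2=0, A3=0, Expression 1 = 0 but Expression 2 = 1.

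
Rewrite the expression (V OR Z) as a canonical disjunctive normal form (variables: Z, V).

(NOT Z AND V) OR (Z AND NOT V) OR (Z AND V)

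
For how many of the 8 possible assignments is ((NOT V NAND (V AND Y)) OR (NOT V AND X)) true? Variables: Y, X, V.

Satisfying assignments: (0,0,0), (0,0,1), (0,1,0), (0,1,1), (1,0,0), (1,0,1), (1,1,0), (1,1,1)
Count: 8 out of 8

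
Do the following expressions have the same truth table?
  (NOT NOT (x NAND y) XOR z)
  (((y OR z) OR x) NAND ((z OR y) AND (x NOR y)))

No. Counterexample: with y=0, x=1, z=1, Expression 1 = 0 but Expression 2 = 1.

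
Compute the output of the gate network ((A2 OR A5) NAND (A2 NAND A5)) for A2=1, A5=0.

Substituting: ((1 OR 0) NAND (1 NAND 0))
= 0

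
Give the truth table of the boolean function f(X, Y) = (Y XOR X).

X | Y | Output
--------------
0 | 0 | 0
0 | 1 | 1
1 | 0 | 1
1 | 1 | 0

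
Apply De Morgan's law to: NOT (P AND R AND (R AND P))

NOT P OR NOT R OR NOT (R AND P)
De Morgan's: NOT(AND of terms) = OR of negations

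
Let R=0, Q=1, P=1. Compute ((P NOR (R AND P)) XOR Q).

Substituting: ((1 NOR (0 AND 1)) XOR 1)
= 1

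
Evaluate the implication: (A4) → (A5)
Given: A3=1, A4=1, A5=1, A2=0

Antecedent (A4) = 1; consequent (A5) = 1.
1 → 1 = 1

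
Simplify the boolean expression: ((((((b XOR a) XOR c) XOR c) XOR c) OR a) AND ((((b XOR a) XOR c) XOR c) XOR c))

By absorption (E AND (E OR v) = E) then XOR self-cancellation ((E XOR v) XOR v = E):
= ((b XOR a) XOR c)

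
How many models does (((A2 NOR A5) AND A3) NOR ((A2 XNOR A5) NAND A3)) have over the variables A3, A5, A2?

Satisfying assignments: (1,1,1)
Count: 1 out of 8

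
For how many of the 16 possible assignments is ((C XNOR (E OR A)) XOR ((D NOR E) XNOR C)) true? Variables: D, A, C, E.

Satisfying assignments: (0,0,0,0), (0,0,0,1), (0,0,1,0), (0,0,1,1), (0,1,0,1), (0,1,1,1), (1,0,0,1), (1,0,1,1), (1,1,0,0), (1,1,0,1), (1,1,1,0), (1,1,1,1)
Count: 12 out of 16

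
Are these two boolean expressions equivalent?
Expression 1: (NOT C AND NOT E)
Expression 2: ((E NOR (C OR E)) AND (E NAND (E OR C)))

Yes, they are equivalent — the two output columns agree on all 4 assignments:
C | E | Expression 1 | Expression 2
-----------------------------------
0 | 0 | 1 | 1
0 | 1 | 0 | 0
1 | 0 | 0 | 0
1 | 1 | 0 | 0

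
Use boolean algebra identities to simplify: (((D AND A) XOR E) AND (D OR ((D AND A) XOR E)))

By absorption (E AND (E OR v) = E):
= ((D AND A) XOR E)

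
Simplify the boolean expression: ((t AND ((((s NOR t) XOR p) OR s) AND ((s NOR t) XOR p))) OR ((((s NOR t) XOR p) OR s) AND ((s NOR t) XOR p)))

By absorption (E OR (E AND v) = E) then absorption (E AND (E OR v) = E):
= ((s NOR t) XOR p)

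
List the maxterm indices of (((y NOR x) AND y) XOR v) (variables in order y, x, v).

ΠM(0, 2, 4, 6) = (y OR x OR v) AND (y OR NOT x OR v) AND (NOT y OR x OR v) AND (NOT y OR NOT x OR v)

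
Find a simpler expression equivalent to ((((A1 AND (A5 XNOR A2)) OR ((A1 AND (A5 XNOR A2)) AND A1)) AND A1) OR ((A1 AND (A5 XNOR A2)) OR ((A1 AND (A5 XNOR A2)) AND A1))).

By absorption (E OR (E AND v) = E) then absorption (E OR (E AND v) = E):
= (A1 AND (A5 XNOR A2))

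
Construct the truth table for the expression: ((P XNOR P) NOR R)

P | R | Output
--------------
0 | 0 | 0
0 | 1 | 0
1 | 0 | 0
1 | 1 | 0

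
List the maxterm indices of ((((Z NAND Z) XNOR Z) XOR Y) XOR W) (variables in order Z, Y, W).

ΠM(0, 3, 4, 7) = (Z OR Y OR W) AND (Z OR NOT Y OR NOT W) AND (NOT Z OR Y OR W) AND (NOT Z OR NOT Y OR NOT W)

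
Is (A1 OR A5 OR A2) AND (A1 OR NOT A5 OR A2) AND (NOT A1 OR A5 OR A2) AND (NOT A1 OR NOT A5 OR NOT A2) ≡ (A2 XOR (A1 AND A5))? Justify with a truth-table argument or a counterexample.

Yes, they are equivalent — the two output columns agree on all 8 assignments:
A1 | A5 | A2 | Expression 1 | Expression 2
------------------------------------------
0 | 0 | 0 | 0 | 0
0 | 0 | 1 | 1 | 1
0 | 1 | 0 | 0 | 0
0 | 1 | 1 | 1 | 1
1 | 0 | 0 | 0 | 0
1 | 0 | 1 | 1 | 1
1 | 1 | 0 | 1 | 1
1 | 1 | 1 | 0 | 0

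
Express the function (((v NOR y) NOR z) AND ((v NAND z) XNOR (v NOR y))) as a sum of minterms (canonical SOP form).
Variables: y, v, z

Σm() = FALSE (no minterms)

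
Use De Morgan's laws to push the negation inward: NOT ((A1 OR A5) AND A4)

NOT (A1 OR A5) OR NOT A4
De Morgan's: NOT(AND of terms) = OR of negations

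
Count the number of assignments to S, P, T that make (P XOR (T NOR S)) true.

Satisfying assignments: (0,0,0), (0,1,1), (1,1,0), (1,1,1)
Count: 4 out of 8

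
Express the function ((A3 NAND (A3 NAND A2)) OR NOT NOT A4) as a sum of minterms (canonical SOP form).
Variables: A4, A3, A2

Σm(0, 1, 3, 4, 5, 6, 7) = (NOT A4 AND NOT A3 AND NOT A2) OR (NOT A4 AND NOT A3 AND A2) OR (NOT A4 AND A3 AND A2) OR (A4 AND NOT A3 AND NOT A2) OR (A4 AND NOT A3 AND A2) OR (A4 AND A3 AND NOT A2) OR (A4 AND A3 AND A2)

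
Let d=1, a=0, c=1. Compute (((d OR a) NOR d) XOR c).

Substituting: (((1 OR 0) NOR 1) XOR 1)
= 1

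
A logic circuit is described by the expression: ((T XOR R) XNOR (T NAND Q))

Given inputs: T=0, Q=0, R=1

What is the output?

Substituting: ((0 XOR 1) XNOR (0 NAND 0))
= 1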